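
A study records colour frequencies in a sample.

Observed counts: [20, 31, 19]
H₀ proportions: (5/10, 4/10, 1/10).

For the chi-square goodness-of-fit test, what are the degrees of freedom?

df = k − 1 = 3 − 1 = 2

degrees of freedom = 2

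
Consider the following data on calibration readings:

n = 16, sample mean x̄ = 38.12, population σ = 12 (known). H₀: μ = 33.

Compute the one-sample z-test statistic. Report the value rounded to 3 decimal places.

SE = σ/√n = 12/√16 = 3.0000
z = (x̄−μ₀)/SE = (38.12−33)/3.0000 = 1.7067

test statistic = 1.707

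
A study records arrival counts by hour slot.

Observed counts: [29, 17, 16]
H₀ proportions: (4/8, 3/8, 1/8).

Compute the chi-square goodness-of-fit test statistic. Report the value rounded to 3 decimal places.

n = 62; E_i = n·p_i = [31.00, 23.25, 7.75]
χ² = (29−31.00)²/31.00 + (17−23.25)²/23.25 + (16−7.75)²/7.75 = 10.5914
df = 2

test statistic = 10.591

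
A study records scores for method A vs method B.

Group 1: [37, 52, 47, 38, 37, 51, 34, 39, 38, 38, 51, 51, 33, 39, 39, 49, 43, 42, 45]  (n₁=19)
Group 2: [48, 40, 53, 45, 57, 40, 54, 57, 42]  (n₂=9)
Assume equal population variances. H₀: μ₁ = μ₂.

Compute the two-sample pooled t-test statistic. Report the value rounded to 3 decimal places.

test statistic = -2.359

x̄₁=42.263, s₁=6.217, n₁=19
x̄₂=48.444, s₂=7.020, n₂=9
s_p² = [18·6.217² + 8·7.020²]/26 = 41.9195
SE = √(s_p²·(1/19+1/9)) = 2.6199
t = (42.263−48.444)/2.6199 = -2.3593
df = 26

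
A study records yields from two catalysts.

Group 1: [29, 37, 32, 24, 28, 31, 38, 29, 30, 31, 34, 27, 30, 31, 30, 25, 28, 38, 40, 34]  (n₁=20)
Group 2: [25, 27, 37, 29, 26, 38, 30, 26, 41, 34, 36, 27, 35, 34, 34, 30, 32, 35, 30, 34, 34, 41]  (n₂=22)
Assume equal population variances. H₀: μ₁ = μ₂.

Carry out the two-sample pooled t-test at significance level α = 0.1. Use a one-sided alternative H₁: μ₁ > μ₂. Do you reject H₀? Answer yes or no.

x̄₁=31.300, s₁=4.366, n₁=20
x̄₂=32.500, s₂=4.698, n₂=22
s_p² = [19·4.366² + 21·4.698²]/40 = 20.6425
SE = √(s_p²·(1/20+1/22)) = 1.4037
t = (31.300−32.500)/1.4037 = -0.8549
df = 40
p-value (one-sided, H₁ greater) = 0.80114
At α=0.1: p ≥ α → fail to reject H₀

reject H₀: no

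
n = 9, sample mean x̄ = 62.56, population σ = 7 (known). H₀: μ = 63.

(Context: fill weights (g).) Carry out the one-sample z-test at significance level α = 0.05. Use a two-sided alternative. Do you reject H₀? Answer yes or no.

SE = σ/√n = 7/√9 = 2.3333
z = (x̄−μ₀)/SE = (62.56−63)/2.3333 = -0.1886
p-value (two-sided) = 0.85043
At α=0.05: p ≥ α → fail to reject H₀

reject H₀: no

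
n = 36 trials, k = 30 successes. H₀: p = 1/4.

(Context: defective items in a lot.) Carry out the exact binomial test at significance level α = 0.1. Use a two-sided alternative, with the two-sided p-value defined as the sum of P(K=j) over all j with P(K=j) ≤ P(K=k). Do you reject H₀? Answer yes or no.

Exact binomial: n=36, k=30, p₀=1/4=0.2500
P(X=j) = C(n,j)·p₀^j·(1−p₀)^(n−j); p = Σ P(X=j) over j with P(X=j) ≤ P(X=30)
p-value (two-sided) = 0.00000
At α=0.1: p < α → reject H₀

reject H₀: yes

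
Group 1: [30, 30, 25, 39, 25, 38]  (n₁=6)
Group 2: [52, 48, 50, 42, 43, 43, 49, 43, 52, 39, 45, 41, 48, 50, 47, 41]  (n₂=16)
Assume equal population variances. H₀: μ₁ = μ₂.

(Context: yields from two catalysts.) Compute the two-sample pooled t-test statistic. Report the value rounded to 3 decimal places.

x̄₁=31.167, s₁=6.113, n₁=6
x̄₂=45.812, s₂=4.199, n₂=16
s_p² = [5·6.113² + 15·4.199²]/20 = 22.5635
SE = √(s_p²·(1/6+1/16)) = 2.2739
t = (31.167−45.812)/2.2739 = -6.4407
df = 20

test statistic = -6.441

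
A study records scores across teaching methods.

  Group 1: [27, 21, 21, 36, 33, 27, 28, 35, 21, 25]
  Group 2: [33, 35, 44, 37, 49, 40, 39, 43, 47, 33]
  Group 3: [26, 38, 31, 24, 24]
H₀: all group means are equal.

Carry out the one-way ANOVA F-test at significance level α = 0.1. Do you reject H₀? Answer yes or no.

reject H₀: yes

Group means [27.40, 40.00, 28.60], grand mean 32.680
SSB = Σnᵢ(x̄ᵢ−x̄)² = 897.840; SSW = ΣΣ(x−x̄ᵢ)² = 723.600
MSB = 897.840/2 = 448.9200; MSW = 723.600/22 = 32.8909
F = MSB/MSW = 13.6488
df = (2, 22)
p-value (upper-tail) = 0.00014
At α=0.1: p < α → reject H₀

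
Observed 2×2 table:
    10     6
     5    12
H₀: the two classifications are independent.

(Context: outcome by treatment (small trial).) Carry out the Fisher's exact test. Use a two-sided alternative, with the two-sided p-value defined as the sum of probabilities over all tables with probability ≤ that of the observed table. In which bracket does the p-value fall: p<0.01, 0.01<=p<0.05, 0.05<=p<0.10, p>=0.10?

Margins: r₁=16, r₂=17, c₁=15, c₂=18, n=33
p_obs = C(16,10)·C(17,5)/C(33,15); sum pmf over tables with pmf ≤ p_obs
p-value (two-sided) = 0.08441
→ bracket: 0.05<=p<0.10

p-value bracket: 0.05<=p<0.10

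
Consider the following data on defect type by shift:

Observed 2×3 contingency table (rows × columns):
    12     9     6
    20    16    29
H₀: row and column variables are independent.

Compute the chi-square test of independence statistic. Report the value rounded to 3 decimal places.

Row totals [27, 65], col totals [32, 25, 35], n=92
χ² = (12−9.39)²/9.39 + (9−7.34)²/7.34 + (6−10.27)²/10.27 + (20−22.61)²/22.61 + (16−17.66)²/17.66 + (29−24.73)²/24.73 = 4.0736
df = 2

test statistic = 4.074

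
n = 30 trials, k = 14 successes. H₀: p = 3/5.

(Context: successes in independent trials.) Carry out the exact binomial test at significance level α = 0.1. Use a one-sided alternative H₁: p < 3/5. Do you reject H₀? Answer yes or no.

Exact binomial: n=30, k=14, p₀=3/5=0.6000
P(X≤14) from Σ C(n,i)·p₀^i·(1−p₀)^(n−i)
p-value (one-sided, H₁ less) = 0.09706
At α=0.1: p < α → reject H₀

reject H₀: yes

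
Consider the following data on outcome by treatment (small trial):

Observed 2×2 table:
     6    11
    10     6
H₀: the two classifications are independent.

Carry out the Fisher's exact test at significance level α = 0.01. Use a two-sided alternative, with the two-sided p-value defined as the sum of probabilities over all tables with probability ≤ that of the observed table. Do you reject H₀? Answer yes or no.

Margins: r₁=17, r₂=16, c₁=16, c₂=17, n=33
p_obs = C(17,6)·C(16,10)/C(33,16); sum pmf over tables with pmf ≤ p_obs
p-value (two-sided) = 0.16935
At α=0.01: p ≥ α → fail to reject H₀

reject H₀: no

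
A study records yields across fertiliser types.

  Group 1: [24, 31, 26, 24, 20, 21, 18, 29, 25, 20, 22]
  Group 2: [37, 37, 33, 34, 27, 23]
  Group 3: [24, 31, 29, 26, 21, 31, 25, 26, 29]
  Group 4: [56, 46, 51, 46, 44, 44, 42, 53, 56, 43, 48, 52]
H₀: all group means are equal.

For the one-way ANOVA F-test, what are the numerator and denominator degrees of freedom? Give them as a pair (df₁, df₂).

degrees of freedom = [3, 34]

k = 4 groups, N = 38 total
df = (k−1, N−k) = (4−1, 38−4) = (3, 34)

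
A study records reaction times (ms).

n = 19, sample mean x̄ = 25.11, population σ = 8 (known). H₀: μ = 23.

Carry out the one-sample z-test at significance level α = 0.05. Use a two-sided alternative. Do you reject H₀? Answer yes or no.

reject H₀: no

SE = σ/√n = 8/√19 = 1.8353
z = (x̄−μ₀)/SE = (25.11−23)/1.8353 = 1.1497
p-value (two-sided) = 0.25028
At α=0.05: p ≥ α → fail to reject H₀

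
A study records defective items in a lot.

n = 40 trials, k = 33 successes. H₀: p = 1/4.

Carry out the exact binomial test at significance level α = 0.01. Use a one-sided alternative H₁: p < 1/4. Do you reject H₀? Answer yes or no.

reject H₀: no

Exact binomial: n=40, k=33, p₀=1/4=0.2500
P(X≤33) from Σ C(n,i)·p₀^i·(1−p₀)^(n−i)
p-value (one-sided, H₁ less) = 1.00000
At α=0.01: p ≥ α → fail to reject H₀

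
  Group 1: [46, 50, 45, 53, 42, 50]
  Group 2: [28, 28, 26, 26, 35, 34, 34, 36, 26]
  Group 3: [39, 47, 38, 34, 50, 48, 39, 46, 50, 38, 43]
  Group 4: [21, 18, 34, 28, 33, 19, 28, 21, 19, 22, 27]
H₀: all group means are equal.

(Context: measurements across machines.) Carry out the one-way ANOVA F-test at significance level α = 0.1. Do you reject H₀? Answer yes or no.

Group means [47.67, 30.33, 42.91, 24.55], grand mean 35.162
SSB = Σnᵢ(x̄ᵢ−x̄)² = 3048.057; SSW = ΣΣ(x−x̄ᵢ)² = 866.970
MSB = 3048.057/3 = 1016.0191; MSW = 866.970/33 = 26.2718
F = MSB/MSW = 38.6734
df = (3, 33)
p-value (upper-tail) = 0.00000
At α=0.1: p < α → reject H₀

reject H₀: yes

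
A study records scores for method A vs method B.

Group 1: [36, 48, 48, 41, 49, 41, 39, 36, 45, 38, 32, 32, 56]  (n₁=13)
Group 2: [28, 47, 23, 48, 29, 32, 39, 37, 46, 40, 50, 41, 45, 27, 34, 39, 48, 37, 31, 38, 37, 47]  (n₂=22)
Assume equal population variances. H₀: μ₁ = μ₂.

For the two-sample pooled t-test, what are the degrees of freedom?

degrees of freedom = 33

df = n₁ + n₂ − 2 = 13 + 22 − 2 = 33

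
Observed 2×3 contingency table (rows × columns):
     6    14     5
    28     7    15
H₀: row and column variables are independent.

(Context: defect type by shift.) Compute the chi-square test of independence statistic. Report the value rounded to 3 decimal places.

test statistic = 14.890

Row totals [25, 50], col totals [34, 21, 20], n=75
χ² = (6−11.33)²/11.33 + (14−7.00)²/7.00 + (5−6.67)²/6.67 + (28−22.67)²/22.67 + (7−14.00)²/14.00 + (15−13.33)²/13.33 = 14.8897
df = 2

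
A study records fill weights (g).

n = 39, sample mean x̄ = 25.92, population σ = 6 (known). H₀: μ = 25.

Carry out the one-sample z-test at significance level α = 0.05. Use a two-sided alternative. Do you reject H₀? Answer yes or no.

reject H₀: no

SE = σ/√n = 6/√39 = 0.9608
z = (x̄−μ₀)/SE = (25.92−25)/0.9608 = 0.9576
p-value (two-sided) = 0.33828
At α=0.05: p ≥ α → fail to reject H₀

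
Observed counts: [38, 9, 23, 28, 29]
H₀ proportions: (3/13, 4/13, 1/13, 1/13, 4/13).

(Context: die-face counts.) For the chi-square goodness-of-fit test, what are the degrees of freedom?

degrees of freedom = 4

df = k − 1 = 5 − 1 = 4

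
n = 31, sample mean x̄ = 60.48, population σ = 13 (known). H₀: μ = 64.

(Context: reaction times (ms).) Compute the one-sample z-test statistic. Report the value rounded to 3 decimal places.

SE = σ/√n = 13/√31 = 2.3349
z = (x̄−μ₀)/SE = (60.48−64)/2.3349 = -1.5076

test statistic = -1.508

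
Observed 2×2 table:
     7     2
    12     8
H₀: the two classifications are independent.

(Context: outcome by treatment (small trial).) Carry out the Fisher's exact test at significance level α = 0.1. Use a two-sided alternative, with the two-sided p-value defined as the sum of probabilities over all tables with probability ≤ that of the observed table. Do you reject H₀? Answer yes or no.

reject H₀: no

Margins: r₁=9, r₂=20, c₁=19, c₂=10, n=29
p_obs = C(9,7)·C(20,12)/C(29,19); sum pmf over tables with pmf ≤ p_obs
p-value (two-sided) = 0.43108
At α=0.1: p ≥ α → fail to reject H₀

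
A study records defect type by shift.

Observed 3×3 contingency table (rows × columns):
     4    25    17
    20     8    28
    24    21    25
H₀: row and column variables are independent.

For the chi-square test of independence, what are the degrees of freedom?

degrees of freedom = 4

df = (r−1)(c−1) = (3−1)·(3−1) = 4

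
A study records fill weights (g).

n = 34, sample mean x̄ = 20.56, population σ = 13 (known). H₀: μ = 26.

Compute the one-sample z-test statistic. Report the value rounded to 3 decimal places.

test statistic = -2.440

SE = σ/√n = 13/√34 = 2.2295
z = (x̄−μ₀)/SE = (20.56−26)/2.2295 = -2.4400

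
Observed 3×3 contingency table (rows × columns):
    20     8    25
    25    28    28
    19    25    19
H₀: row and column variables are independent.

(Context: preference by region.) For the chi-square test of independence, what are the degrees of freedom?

degrees of freedom = 4

df = (r−1)(c−1) = (3−1)·(3−1) = 4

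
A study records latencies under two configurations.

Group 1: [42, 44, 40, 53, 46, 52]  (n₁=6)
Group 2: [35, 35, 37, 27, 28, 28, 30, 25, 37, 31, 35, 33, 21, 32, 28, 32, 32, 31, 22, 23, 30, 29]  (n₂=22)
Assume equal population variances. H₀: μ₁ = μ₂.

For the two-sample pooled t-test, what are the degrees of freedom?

degrees of freedom = 26

df = n₁ + n₂ − 2 = 6 + 22 − 2 = 26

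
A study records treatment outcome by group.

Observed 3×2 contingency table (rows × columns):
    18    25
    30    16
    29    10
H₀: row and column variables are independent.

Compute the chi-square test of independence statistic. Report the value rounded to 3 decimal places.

test statistic = 9.779

Row totals [43, 46, 39], col totals [77, 51], n=128
χ² = (18−25.87)²/25.87 + (25−17.13)²/17.13 + (30−27.67)²/27.67 + (16−18.33)²/18.33 + (29−23.46)²/23.46 + (10−15.54)²/15.54 = 9.7790
df = 2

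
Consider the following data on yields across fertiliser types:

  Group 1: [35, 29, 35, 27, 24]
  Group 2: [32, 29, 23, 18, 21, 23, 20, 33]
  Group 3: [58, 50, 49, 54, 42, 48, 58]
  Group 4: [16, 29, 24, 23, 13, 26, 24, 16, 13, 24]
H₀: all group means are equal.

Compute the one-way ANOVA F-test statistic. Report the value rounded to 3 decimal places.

test statistic = 44.494

Group means [30.00, 24.88, 51.29, 20.80], grand mean 30.533
SSB = Σnᵢ(x̄ᵢ−x̄)² = 4219.563; SSW = ΣΣ(x−x̄ᵢ)² = 821.904
MSB = 4219.563/3 = 1406.5210; MSW = 821.904/26 = 31.6117
F = MSB/MSW = 44.4937
df = (3, 26)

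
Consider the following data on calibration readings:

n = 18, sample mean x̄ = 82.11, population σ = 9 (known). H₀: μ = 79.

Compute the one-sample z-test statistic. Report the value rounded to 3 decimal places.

test statistic = 1.466

SE = σ/√n = 9/√18 = 2.1213
z = (x̄−μ₀)/SE = (82.11−79)/2.1213 = 1.4661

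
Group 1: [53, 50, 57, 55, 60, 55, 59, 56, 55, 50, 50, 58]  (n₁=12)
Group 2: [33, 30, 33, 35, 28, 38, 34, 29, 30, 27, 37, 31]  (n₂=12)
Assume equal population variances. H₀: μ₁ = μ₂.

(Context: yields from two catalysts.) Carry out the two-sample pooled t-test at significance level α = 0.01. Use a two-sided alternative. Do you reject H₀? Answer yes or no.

reject H₀: yes

x̄₁=54.833, s₁=3.486, n₁=12
x̄₂=32.083, s₂=3.502, n₂=12
s_p² = [11·3.486² + 11·3.502²]/22 = 12.2083
SE = √(s_p²·(1/12+1/12)) = 1.4264
t = (54.833−32.083)/1.4264 = 15.9488
df = 22
p-value (two-sided) = 0.00000
At α=0.01: p < α → reject H₀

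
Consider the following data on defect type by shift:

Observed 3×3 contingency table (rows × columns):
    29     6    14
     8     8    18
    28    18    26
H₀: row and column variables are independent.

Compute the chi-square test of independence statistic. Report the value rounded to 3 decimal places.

test statistic = 12.103

Row totals [49, 34, 72], col totals [65, 32, 58], n=155
χ² = (29−20.55)²/20.55 + (6−10.12)²/10.12 + (14−18.34)²/18.34 + (8−14.26)²/14.26 + (8−7.02)²/7.02 + (18−12.72)²/12.72 + (28−30.19)²/30.19 + (18−14.86)²/14.86 + (26−26.94)²/26.94 = 12.1027
df = 4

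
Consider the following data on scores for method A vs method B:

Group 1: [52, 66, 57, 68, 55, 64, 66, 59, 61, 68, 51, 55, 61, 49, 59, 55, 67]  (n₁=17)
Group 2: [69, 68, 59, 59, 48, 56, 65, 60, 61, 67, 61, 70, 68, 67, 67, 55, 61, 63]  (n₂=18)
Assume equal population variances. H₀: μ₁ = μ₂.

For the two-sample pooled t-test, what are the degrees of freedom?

df = n₁ + n₂ − 2 = 17 + 18 − 2 = 33

degrees of freedom = 33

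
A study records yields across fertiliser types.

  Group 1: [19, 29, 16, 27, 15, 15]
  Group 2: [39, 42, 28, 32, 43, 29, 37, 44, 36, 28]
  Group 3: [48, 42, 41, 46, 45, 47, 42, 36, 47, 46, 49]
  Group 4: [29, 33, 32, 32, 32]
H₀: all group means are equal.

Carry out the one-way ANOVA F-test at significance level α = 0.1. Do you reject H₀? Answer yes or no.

reject H₀: yes

Group means [20.17, 35.80, 44.45, 31.60], grand mean 35.188
SSB = Σnᵢ(x̄ᵢ−x̄)² = 2366.514; SSW = ΣΣ(x−x̄ᵢ)² = 704.361
MSB = 2366.514/3 = 788.8381; MSW = 704.361/28 = 25.1557
F = MSB/MSW = 31.3582
df = (3, 28)
p-value (upper-tail) = 0.00000
At α=0.1: p < α → reject H₀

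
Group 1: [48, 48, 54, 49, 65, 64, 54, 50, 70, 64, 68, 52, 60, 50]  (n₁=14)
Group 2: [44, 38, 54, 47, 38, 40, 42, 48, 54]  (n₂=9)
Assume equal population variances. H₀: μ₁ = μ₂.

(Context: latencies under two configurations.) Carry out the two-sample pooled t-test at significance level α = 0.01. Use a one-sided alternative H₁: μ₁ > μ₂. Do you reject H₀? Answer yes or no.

reject H₀: yes

x̄₁=56.857, s₁=7.979, n₁=14
x̄₂=45.000, s₂=6.205, n₂=9
s_p² = [13·7.979² + 8·6.205²]/21 = 54.0816
SE = √(s_p²·(1/14+1/9)) = 3.1420
t = (56.857−45.000)/3.1420 = 3.7738
df = 21
p-value (one-sided, H₁ greater) = 0.00056
At α=0.01: p < α → reject H₀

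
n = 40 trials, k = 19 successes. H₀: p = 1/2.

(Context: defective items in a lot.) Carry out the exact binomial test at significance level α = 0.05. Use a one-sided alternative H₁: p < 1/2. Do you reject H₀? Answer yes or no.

Exact binomial: n=40, k=19, p₀=1/2=0.5000
P(X≤19) from Σ C(n,i)·p₀^i·(1−p₀)^(n−i)
p-value (one-sided, H₁ less) = 0.43731
At α=0.05: p ≥ α → fail to reject H₀

reject H₀: no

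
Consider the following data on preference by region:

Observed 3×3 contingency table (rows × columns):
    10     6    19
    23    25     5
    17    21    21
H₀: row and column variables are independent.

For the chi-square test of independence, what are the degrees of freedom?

degrees of freedom = 4

df = (r−1)(c−1) = (3−1)·(3−1) = 4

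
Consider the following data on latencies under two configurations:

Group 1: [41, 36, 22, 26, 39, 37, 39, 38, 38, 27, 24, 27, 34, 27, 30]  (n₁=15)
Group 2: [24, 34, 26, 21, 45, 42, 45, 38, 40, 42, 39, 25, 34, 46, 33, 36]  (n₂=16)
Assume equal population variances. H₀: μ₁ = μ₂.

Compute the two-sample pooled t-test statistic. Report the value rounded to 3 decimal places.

test statistic = -1.256

x̄₁=32.333, s₁=6.399, n₁=15
x̄₂=35.625, s₂=8.032, n₂=16
s_p² = [14·6.399² + 15·8.032²]/29 = 53.1408
SE = √(s_p²·(1/15+1/16)) = 2.6199
t = (32.333−35.625)/2.6199 = -1.2564
df = 29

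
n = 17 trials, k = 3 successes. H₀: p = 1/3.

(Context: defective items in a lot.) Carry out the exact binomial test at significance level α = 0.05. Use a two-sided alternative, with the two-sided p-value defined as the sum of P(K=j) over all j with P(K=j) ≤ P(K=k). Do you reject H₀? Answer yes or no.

Exact binomial: n=17, k=3, p₀=1/3=0.3333
P(X=j) = C(n,j)·p₀^j·(1−p₀)^(n−j); p = Σ P(X=j) over j with P(X=j) ≤ P(X=3)
p-value (two-sided) = 0.20590
At α=0.05: p ≥ α → fail to reject H₀

reject H₀: no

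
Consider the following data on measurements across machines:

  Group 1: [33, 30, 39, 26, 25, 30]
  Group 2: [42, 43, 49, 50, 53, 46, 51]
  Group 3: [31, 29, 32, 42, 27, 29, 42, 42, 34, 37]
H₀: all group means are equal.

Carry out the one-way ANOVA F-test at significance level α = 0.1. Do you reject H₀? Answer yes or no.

reject H₀: yes

Group means [30.50, 47.71, 34.50], grand mean 37.478
SSB = Σnᵢ(x̄ᵢ−x̄)² = 1114.311; SSW = ΣΣ(x−x̄ᵢ)² = 543.429
MSB = 1114.311/2 = 557.1553; MSW = 543.429/20 = 27.1714
F = MSB/MSW = 20.5052
df = (2, 20)
p-value (upper-tail) = 0.00001
At α=0.1: p < α → reject H₀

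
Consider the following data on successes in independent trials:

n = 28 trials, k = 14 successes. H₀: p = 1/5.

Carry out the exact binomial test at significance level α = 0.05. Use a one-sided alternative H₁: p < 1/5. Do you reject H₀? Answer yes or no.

Exact binomial: n=28, k=14, p₀=1/5=0.2000
P(X≤14) from Σ C(n,i)·p₀^i·(1−p₀)^(n−i)
p-value (one-sided, H₁ less) = 0.99992
At α=0.05: p ≥ α → fail to reject H₀

reject H₀: no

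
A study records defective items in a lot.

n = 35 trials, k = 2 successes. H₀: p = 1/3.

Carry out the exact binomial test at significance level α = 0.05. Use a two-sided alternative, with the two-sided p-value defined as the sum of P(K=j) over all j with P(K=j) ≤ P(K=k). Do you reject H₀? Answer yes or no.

Exact binomial: n=35, k=2, p₀=1/3=0.3333
P(X=j) = C(n,j)·p₀^j·(1−p₀)^(n−j); p = Σ P(X=j) over j with P(X=j) ≤ P(X=2)
p-value (two-sided) = 0.00020
At α=0.05: p < α → reject H₀

reject H₀: yes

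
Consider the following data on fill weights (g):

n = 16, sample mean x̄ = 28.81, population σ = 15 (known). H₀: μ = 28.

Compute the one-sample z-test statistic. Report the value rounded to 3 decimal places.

SE = σ/√n = 15/√16 = 3.7500
z = (x̄−μ₀)/SE = (28.81−28)/3.7500 = 0.2160

test statistic = 0.216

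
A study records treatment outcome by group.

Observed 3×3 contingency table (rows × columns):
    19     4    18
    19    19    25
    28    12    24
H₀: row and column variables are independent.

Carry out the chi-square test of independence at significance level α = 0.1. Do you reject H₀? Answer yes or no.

reject H₀: no

Row totals [41, 63, 64], col totals [66, 35, 67], n=168
χ² = (19−16.11)²/16.11 + (4−8.54)²/8.54 + (18−16.35)²/16.35 + (19−24.75)²/24.75 + (19−13.12)²/13.12 + (25−25.12)²/25.12 + (28−25.14)²/25.14 + (12−13.33)²/13.33 + (24−25.52)²/25.52 = 7.6159
df = 4
p-value (upper-tail) = 0.10671
At α=0.1: p ≥ α → fail to reject H₀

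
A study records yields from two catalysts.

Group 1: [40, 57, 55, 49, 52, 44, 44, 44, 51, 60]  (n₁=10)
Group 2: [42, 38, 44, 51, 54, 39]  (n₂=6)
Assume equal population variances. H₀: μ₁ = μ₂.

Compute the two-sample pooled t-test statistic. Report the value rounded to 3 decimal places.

x̄₁=49.600, s₁=6.552, n₁=10
x̄₂=44.667, s₂=6.501, n₂=6
s_p² = [9·6.552² + 5·6.501²]/14 = 42.6952
SE = √(s_p²·(1/10+1/6)) = 3.3742
t = (49.600−44.667)/3.3742 = 1.4621
df = 14

test statistic = 1.462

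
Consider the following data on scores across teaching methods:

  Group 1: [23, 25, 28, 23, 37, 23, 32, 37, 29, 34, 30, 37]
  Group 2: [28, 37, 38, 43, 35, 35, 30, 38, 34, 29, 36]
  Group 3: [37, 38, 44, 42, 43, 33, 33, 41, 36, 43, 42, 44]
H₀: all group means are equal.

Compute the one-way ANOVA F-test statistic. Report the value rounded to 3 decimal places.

Group means [29.83, 34.82, 39.67], grand mean 34.771
SSB = Σnᵢ(x̄ᵢ−x̄)² = 580.202; SSW = ΣΣ(x−x̄ᵢ)² = 725.970
MSB = 580.202/2 = 290.1009; MSW = 725.970/32 = 22.6866
F = MSB/MSW = 12.7873
df = (2, 32)

test statistic = 12.787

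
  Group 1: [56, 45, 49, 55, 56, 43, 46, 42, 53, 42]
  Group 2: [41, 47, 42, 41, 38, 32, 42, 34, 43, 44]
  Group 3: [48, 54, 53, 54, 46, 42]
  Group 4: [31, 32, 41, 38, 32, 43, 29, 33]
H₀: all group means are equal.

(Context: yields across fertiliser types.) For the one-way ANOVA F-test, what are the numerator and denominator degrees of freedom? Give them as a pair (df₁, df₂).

k = 4 groups, N = 34 total
df = (k−1, N−k) = (4−1, 34−4) = (3, 30)

degrees of freedom = [3, 30]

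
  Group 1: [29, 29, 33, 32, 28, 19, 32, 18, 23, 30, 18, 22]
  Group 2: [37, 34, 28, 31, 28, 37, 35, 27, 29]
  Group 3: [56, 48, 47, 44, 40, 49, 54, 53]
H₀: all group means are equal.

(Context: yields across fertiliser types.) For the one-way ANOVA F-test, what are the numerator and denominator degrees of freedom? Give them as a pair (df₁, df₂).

k = 3 groups, N = 29 total
df = (k−1, N−k) = (3−1, 29−3) = (2, 26)

degrees of freedom = [2, 26]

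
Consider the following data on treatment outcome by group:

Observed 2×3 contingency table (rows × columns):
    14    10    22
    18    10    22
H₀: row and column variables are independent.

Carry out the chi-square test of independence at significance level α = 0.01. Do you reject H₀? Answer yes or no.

reject H₀: no

Row totals [46, 50], col totals [32, 20, 44], n=96
χ² = (14−15.33)²/15.33 + (10−9.58)²/9.58 + (22−21.08)²/21.08 + (18−16.67)²/16.67 + (10−10.42)²/10.42 + (22−22.92)²/22.92 = 0.3339
df = 2
p-value (upper-tail) = 0.84624
At α=0.01: p ≥ α → fail to reject H₀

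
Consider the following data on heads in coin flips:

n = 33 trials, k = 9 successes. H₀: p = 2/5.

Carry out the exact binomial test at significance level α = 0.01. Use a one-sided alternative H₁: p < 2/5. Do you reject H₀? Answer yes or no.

reject H₀: no

Exact binomial: n=33, k=9, p₀=2/5=0.4000
P(X≤9) from Σ C(n,i)·p₀^i·(1−p₀)^(n−i)
p-value (one-sided, H₁ less) = 0.09233
At α=0.01: p ≥ α → fail to reject H₀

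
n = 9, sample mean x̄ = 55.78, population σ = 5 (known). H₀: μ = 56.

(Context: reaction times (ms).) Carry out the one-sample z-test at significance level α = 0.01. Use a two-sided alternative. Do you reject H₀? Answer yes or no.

SE = σ/√n = 5/√9 = 1.6667
z = (x̄−μ₀)/SE = (55.78−56)/1.6667 = -0.1320
p-value (two-sided) = 0.89498
At α=0.01: p ≥ α → fail to reject H₀

reject H₀: no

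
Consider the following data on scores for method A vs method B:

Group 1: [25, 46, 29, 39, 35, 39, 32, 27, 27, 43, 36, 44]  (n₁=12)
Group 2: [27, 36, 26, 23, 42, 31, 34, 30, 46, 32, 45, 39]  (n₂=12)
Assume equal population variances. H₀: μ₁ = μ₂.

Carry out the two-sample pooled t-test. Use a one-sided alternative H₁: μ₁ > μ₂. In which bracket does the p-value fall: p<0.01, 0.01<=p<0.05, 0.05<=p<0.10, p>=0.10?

x̄₁=35.167, s₁=7.209, n₁=12
x̄₂=34.250, s₂=7.509, n₂=12
s_p² = [11·7.209² + 11·7.509²]/22 = 54.1780
SE = √(s_p²·(1/12+1/12)) = 3.0049
t = (35.167−34.250)/3.0049 = 0.3051
df = 22
p-value (one-sided, H₁ greater) = 0.38160
→ bracket: p>=0.10

p-value bracket: p>=0.10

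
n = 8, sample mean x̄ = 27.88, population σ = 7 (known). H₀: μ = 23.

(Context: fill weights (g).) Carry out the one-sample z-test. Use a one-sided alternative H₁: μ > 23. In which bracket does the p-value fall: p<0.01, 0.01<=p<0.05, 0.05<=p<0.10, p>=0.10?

p-value bracket: 0.01<=p<0.05

SE = σ/√n = 7/√8 = 2.4749
z = (x̄−μ₀)/SE = (27.88−23)/2.4749 = 1.9718
p-value (one-sided, H₁ greater) = 0.02432
→ bracket: 0.01<=p<0.05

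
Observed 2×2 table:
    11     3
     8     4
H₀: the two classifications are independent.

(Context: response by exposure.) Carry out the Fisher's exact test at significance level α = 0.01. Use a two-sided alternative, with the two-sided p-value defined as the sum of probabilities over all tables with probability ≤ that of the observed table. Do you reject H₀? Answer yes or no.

Margins: r₁=14, r₂=12, c₁=19, c₂=7, n=26
p_obs = C(14,11)·C(12,8)/C(26,19); sum pmf over tables with pmf ≤ p_obs
p-value (two-sided) = 0.66522
At α=0.01: p ≥ α → fail to reject H₀

reject H₀: no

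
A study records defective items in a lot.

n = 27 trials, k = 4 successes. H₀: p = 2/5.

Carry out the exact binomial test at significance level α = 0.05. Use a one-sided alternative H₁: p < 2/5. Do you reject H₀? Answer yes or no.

Exact binomial: n=27, k=4, p₀=2/5=0.4000
P(X≤4) from Σ C(n,i)·p₀^i·(1−p₀)^(n−i)
p-value (one-sided, H₁ less) = 0.00461
At α=0.05: p < α → reject H₀

reject H₀: yes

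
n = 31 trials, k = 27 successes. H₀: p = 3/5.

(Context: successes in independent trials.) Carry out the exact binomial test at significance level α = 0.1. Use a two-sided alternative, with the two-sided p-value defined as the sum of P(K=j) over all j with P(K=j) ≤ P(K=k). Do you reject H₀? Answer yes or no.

Exact binomial: n=31, k=27, p₀=3/5=0.6000
P(X=j) = C(n,j)·p₀^j·(1−p₀)^(n−j); p = Σ P(X=j) over j with P(X=j) ≤ P(X=27)
p-value (two-sided) = 0.00151
At α=0.1: p < α → reject H₀

reject H₀: yes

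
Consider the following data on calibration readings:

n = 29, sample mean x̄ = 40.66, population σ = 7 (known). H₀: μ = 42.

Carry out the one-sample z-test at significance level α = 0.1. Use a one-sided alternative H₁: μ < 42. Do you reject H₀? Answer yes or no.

SE = σ/√n = 7/√29 = 1.2999
z = (x̄−μ₀)/SE = (40.66−42)/1.2999 = -1.0309
p-value (one-sided, H₁ less) = 0.15130
At α=0.1: p ≥ α → fail to reject H₀

reject H₀: no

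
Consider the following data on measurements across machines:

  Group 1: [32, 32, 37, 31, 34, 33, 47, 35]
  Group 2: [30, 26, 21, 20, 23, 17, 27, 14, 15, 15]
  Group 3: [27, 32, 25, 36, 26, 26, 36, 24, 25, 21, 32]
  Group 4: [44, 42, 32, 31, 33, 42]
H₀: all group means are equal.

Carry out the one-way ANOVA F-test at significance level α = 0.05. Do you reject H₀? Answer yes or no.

Group means [35.12, 20.80, 28.18, 37.33], grand mean 29.229
SSB = Σnᵢ(x̄ᵢ−x̄)² = 1394.727; SSW = ΣΣ(x−x̄ᵢ)² = 897.445
MSB = 1394.727/3 = 464.9089; MSW = 897.445/31 = 28.9498
F = MSB/MSW = 16.0591
df = (3, 31)
p-value (upper-tail) = 0.00000
At α=0.05: p < α → reject H₀

reject H₀: yes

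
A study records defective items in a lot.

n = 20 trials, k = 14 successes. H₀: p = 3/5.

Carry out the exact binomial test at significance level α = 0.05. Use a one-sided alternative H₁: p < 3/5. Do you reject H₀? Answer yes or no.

reject H₀: no

Exact binomial: n=20, k=14, p₀=3/5=0.6000
P(X≤14) from Σ C(n,i)·p₀^i·(1−p₀)^(n−i)
p-value (one-sided, H₁ less) = 0.87440
At α=0.05: p ≥ α → fail to reject H₀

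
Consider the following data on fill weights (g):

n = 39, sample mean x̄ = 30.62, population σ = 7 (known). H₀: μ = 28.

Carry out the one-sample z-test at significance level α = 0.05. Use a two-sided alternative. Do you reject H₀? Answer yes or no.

reject H₀: yes

SE = σ/√n = 7/√39 = 1.1209
z = (x̄−μ₀)/SE = (30.62−28)/1.1209 = 2.3374
p-value (two-sided) = 0.01942
At α=0.05: p < α → reject H₀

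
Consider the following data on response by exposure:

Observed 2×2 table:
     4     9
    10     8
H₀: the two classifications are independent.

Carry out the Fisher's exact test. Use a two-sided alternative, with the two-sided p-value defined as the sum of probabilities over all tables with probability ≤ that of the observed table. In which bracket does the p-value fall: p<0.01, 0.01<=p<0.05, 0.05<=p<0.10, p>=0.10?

Margins: r₁=13, r₂=18, c₁=14, c₂=17, n=31
p_obs = C(13,4)·C(18,10)/C(31,14); sum pmf over tables with pmf ≤ p_obs
p-value (two-sided) = 0.27494
→ bracket: p>=0.10

p-value bracket: p>=0.10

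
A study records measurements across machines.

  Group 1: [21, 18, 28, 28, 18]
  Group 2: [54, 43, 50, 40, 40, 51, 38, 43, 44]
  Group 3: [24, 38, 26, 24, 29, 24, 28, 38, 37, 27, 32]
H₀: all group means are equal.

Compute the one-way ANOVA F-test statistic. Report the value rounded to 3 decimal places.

Group means [22.60, 44.78, 29.73], grand mean 33.720
SSB = Σnᵢ(x̄ᵢ−x̄)² = 1894.103; SSW = ΣΣ(x−x̄ᵢ)² = 670.937
MSB = 1894.103/2 = 947.0513; MSW = 670.937/22 = 30.4972
F = MSB/MSW = 31.0538
df = (2, 22)

test statistic = 31.054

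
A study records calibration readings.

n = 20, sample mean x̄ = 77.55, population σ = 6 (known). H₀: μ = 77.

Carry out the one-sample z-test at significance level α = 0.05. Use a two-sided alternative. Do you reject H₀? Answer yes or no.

SE = σ/√n = 6/√20 = 1.3416
z = (x̄−μ₀)/SE = (77.55−77)/1.3416 = 0.4099
p-value (two-sided) = 0.68185
At α=0.05: p ≥ α → fail to reject H₀

reject H₀: no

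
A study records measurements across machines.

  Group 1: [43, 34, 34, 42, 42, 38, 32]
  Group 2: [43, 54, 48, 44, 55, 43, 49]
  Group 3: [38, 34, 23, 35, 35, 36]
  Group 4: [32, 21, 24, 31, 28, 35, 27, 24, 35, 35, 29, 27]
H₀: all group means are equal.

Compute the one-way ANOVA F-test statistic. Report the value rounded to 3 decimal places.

test statistic = 23.356

Group means [37.86, 48.00, 33.50, 29.00], grand mean 35.938
SSB = Σnᵢ(x̄ᵢ−x̄)² = 1657.518; SSW = ΣΣ(x−x̄ᵢ)² = 662.357
MSB = 1657.518/3 = 552.5060; MSW = 662.357/28 = 23.6556
F = MSB/MSW = 23.3562
df = (3, 28)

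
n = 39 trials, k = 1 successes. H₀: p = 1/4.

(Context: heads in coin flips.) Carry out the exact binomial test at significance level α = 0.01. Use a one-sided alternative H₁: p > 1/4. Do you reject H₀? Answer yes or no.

reject H₀: no

Exact binomial: n=39, k=1, p₀=1/4=0.2500
P(X≥1) from Σ C(n,i)·p₀^i·(1−p₀)^(n−i)
p-value (one-sided, H₁ greater) = 0.99999
At α=0.01: p ≥ α → fail to reject H₀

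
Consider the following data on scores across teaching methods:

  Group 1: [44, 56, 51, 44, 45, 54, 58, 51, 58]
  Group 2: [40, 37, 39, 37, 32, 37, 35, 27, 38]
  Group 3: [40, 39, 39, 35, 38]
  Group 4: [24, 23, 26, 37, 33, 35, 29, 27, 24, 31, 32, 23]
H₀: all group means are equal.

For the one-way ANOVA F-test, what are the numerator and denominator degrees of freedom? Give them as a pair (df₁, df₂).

degrees of freedom = [3, 31]

k = 4 groups, N = 35 total
df = (k−1, N−k) = (4−1, 35−4) = (3, 31)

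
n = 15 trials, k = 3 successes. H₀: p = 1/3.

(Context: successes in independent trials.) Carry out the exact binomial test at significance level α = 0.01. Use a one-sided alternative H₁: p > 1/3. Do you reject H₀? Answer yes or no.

Exact binomial: n=15, k=3, p₀=1/3=0.3333
P(X≥3) from Σ C(n,i)·p₀^i·(1−p₀)^(n−i)
p-value (one-sided, H₁ greater) = 0.92064
At α=0.01: p ≥ α → fail to reject H₀

reject H₀: no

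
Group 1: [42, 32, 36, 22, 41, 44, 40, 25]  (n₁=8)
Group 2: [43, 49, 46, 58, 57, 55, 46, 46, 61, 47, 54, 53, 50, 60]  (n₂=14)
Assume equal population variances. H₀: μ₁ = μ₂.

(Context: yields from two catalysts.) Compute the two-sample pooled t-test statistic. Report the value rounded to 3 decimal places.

test statistic = -5.513

x̄₁=35.250, s₁=8.190, n₁=8
x̄₂=51.786, s₂=5.860, n₂=14
s_p² = [7·8.190² + 13·5.860²]/20 = 45.7929
SE = √(s_p²·(1/8+1/14)) = 2.9992
t = (35.250−51.786)/2.9992 = -5.5134
df = 20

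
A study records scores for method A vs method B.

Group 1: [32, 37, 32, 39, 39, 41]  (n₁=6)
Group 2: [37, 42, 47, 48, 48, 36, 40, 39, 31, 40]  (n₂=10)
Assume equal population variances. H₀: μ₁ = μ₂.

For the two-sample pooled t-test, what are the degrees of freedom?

degrees of freedom = 14

df = n₁ + n₂ − 2 = 6 + 10 − 2 = 14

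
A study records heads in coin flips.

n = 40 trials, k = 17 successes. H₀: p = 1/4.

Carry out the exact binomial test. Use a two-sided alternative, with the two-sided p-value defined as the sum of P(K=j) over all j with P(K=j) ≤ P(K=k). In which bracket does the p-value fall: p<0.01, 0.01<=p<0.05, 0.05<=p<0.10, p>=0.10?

Exact binomial: n=40, k=17, p₀=1/4=0.2500
P(X=j) = C(n,j)·p₀^j·(1−p₀)^(n−j); p = Σ P(X=j) over j with P(X=j) ≤ P(X=17)
p-value (two-sided) = 0.01626
→ bracket: 0.01<=p<0.05

p-value bracket: 0.01<=p<0.05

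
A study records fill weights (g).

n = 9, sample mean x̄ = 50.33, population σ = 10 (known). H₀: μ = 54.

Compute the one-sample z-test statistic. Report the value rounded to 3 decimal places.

test statistic = -1.101

SE = σ/√n = 10/√9 = 3.3333
z = (x̄−μ₀)/SE = (50.33−54)/3.3333 = -1.1010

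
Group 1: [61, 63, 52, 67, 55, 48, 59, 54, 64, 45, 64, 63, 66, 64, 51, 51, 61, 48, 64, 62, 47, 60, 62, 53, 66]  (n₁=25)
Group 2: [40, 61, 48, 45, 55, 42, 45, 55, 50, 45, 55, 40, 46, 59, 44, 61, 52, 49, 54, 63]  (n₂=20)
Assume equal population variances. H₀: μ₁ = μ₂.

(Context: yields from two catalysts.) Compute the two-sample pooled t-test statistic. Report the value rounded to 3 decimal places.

x̄₁=58.000, s₁=6.868, n₁=25
x̄₂=50.450, s₂=7.178, n₂=20
s_p² = [24·6.868² + 19·7.178²]/43 = 49.0919
SE = √(s_p²·(1/25+1/20)) = 2.1020
t = (58.000−50.450)/2.1020 = 3.5919
df = 43

test statistic = 3.592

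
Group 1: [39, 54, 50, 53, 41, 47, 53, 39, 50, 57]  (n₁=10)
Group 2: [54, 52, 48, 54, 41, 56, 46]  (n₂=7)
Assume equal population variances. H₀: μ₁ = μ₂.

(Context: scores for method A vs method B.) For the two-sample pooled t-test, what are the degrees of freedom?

degrees of freedom = 15

df = n₁ + n₂ − 2 = 10 + 7 − 2 = 15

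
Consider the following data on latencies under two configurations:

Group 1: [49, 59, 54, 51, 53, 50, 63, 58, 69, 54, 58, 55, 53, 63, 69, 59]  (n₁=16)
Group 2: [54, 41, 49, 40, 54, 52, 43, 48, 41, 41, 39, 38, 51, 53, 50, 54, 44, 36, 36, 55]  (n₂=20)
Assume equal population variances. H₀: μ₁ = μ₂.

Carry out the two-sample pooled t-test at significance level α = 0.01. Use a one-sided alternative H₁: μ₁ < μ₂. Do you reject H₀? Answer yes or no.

reject H₀: no

x̄₁=57.312, s₁=6.172, n₁=16
x̄₂=45.950, s₂=6.684, n₂=20
s_p² = [15·6.172² + 19·6.684²]/34 = 41.7761
SE = √(s_p²·(1/16+1/20)) = 2.1679
t = (57.312−45.950)/2.1679 = 5.2412
df = 34
p-value (one-sided, H₁ less) = 1.00000
At α=0.01: p ≥ α → fail to reject H₀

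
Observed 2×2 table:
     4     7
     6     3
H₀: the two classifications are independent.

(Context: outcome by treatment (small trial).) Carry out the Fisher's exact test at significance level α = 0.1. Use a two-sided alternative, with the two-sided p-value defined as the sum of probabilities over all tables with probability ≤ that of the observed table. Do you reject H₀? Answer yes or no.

reject H₀: no

Margins: r₁=11, r₂=9, c₁=10, c₂=10, n=20
p_obs = C(11,4)·C(9,6)/C(20,10); sum pmf over tables with pmf ≤ p_obs
p-value (two-sided) = 0.36985
At α=0.1: p ≥ α → fail to reject H₀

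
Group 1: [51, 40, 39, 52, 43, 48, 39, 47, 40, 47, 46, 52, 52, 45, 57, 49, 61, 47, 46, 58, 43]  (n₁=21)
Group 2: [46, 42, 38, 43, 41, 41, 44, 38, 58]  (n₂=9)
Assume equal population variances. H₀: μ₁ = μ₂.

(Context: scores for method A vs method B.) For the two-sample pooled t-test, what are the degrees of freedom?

degrees of freedom = 28

df = n₁ + n₂ − 2 = 21 + 9 − 2 = 28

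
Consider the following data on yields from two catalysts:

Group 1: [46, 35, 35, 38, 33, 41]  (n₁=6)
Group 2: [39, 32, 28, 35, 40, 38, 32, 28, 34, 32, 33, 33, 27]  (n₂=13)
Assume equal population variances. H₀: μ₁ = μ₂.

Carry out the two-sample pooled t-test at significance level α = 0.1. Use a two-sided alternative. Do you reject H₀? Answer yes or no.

reject H₀: yes

x̄₁=38.000, s₁=4.817, n₁=6
x̄₂=33.154, s₂=4.120, n₂=13
s_p² = [5·4.817² + 12·4.120²]/17 = 18.8054
SE = √(s_p²·(1/6+1/13)) = 2.1403
t = (38.000−33.154)/2.1403 = 2.2643
df = 17
p-value (two-sided) = 0.03692
At α=0.1: p < α → reject H₀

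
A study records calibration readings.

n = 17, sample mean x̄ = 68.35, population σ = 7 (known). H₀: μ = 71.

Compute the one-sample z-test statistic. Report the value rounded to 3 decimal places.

SE = σ/√n = 7/√17 = 1.6977
z = (x̄−μ₀)/SE = (68.35−71)/1.6977 = -1.5609

test statistic = -1.561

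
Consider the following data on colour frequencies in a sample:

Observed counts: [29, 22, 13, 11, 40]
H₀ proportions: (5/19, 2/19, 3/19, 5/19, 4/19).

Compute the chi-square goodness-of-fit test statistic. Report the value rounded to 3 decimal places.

n = 115; E_i = n·p_i = [30.26, 12.11, 18.16, 30.26, 24.21]
χ² = (29−30.26)²/30.26 + (22−12.11)²/12.11 + (13−18.16)²/18.16 + (11−30.26)²/30.26 + (40−24.21)²/24.21 = 32.1646
df = 4

test statistic = 32.165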